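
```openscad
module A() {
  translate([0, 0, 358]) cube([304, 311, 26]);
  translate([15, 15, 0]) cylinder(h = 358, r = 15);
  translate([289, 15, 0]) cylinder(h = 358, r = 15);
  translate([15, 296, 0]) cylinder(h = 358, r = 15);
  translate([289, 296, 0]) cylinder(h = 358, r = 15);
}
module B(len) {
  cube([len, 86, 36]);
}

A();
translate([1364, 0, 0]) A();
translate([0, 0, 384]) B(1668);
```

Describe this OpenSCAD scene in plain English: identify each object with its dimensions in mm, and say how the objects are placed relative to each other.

A is a simple wooden stool: a rectangular seat 304 mm (x) by 311 mm (y), 26 mm thick, top face at z = 384 mm, on four round legs, each 30 mm in diameter. The legs rest on z = 0, each leg's axis is inset half a diameter from the nearest pair of seat edges (so the leg's bounding box is flush with the corner).

B is a rectangular beam 1668 mm long (x), 86 mm deep (y), 36 mm thick (z).

The beam spans the tops of two stools placed 1060 mm apart, resting at z = 384 mm.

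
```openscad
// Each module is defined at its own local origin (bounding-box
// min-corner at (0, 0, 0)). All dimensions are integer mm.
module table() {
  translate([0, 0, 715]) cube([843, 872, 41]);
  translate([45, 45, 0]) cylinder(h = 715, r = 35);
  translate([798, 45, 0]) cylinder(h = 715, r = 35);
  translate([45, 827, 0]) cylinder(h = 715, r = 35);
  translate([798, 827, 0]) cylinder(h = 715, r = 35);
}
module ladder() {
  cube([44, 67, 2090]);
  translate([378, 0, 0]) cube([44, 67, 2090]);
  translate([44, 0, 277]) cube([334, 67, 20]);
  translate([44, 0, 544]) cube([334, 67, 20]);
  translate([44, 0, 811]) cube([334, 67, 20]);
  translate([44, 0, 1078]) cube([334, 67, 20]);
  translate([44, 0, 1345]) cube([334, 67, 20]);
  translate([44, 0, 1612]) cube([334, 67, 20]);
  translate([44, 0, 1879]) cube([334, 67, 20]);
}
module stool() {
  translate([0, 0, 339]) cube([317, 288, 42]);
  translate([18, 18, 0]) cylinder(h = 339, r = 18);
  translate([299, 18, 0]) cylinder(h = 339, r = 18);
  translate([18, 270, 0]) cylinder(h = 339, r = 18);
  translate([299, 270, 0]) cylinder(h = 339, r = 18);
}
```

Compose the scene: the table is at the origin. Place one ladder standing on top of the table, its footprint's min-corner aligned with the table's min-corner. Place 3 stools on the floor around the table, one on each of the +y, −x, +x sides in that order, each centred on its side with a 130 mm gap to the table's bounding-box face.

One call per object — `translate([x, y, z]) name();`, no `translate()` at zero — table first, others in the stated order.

table();
translate([0, 0, 756]) ladder();
translate([263, 1002, 0]) stool();
translate([-447, 292, 0]) stool();
translate([973, 292, 0]) stool();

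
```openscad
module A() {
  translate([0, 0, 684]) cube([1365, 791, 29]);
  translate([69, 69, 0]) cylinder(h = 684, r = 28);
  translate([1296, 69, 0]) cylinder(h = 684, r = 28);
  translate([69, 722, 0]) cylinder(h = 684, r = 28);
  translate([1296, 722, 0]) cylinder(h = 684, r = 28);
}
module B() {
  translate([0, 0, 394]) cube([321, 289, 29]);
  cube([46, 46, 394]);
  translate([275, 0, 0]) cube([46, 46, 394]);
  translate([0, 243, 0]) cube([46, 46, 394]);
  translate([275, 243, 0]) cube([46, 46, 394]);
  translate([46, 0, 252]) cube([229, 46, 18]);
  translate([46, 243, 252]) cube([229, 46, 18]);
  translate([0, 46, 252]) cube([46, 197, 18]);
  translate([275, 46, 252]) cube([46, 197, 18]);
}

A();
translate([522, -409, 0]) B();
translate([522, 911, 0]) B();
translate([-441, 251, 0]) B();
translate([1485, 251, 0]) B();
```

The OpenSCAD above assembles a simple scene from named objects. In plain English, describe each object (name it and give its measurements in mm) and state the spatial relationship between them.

A is a table: top 1365 mm (x) × 791 mm (y), 29 mm thick, upper face at z = 713 mm, on four round legs of 56 mm diameter, each leg's bounding box inset 41 mm from the nearest pair of top edges, running from z = 0 to the bottom of the top.

B is a four-legged stool. The seat is 321×289 mm, 29 mm thick, top at z = 423 mm. It stands on four square legs, each 46×46 mm in cross-section, from z = 0 to the seat underside, each flush with a corner of the seat. Four stretchers, 46 mm wide and 18 mm tall, connect adjacent legs with their undersides at z = 252 mm, each running between the inner faces of the legs it joins and aligned with the legs' outer faces on the other axis.

Four stools sit around the table at the −y, +y, −x, +x sides.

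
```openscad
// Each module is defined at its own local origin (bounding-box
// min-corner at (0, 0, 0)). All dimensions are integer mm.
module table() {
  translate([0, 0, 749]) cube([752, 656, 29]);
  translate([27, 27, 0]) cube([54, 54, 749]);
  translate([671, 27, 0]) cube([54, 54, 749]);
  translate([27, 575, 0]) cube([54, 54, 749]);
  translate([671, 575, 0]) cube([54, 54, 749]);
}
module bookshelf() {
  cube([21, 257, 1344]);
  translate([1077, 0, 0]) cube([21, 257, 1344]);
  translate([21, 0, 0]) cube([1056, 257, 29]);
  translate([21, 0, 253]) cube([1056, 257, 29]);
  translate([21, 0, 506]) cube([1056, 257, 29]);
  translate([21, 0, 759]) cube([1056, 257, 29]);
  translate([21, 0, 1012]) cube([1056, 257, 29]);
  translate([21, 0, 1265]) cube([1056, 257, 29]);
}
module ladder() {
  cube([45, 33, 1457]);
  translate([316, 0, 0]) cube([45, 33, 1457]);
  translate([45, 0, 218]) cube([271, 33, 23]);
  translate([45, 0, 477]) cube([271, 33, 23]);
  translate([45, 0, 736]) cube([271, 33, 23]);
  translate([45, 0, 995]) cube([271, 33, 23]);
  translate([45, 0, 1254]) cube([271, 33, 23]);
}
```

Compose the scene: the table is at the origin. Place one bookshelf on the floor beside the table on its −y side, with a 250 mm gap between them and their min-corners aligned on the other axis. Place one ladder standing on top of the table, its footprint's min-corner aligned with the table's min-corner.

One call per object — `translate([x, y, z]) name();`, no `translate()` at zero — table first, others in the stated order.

table();
translate([0, -507, 0]) bookshelf();
translate([0, 0, 778]) ladder();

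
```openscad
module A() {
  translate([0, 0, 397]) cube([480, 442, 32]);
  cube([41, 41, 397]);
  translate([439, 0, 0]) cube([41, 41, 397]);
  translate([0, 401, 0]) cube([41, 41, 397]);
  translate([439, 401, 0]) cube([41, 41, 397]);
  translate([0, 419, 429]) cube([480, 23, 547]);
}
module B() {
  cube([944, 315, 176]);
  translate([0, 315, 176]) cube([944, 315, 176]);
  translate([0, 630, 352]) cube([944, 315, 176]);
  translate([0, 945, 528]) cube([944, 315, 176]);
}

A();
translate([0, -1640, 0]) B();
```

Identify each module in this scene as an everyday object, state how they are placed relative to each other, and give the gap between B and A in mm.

The staircase's nearest face is 380 mm from the chair's −y face.

A is a chair. B is a staircase. The staircase is on the floor beside the chair on its −y side. The gap between the staircase and the chair is 380 mm.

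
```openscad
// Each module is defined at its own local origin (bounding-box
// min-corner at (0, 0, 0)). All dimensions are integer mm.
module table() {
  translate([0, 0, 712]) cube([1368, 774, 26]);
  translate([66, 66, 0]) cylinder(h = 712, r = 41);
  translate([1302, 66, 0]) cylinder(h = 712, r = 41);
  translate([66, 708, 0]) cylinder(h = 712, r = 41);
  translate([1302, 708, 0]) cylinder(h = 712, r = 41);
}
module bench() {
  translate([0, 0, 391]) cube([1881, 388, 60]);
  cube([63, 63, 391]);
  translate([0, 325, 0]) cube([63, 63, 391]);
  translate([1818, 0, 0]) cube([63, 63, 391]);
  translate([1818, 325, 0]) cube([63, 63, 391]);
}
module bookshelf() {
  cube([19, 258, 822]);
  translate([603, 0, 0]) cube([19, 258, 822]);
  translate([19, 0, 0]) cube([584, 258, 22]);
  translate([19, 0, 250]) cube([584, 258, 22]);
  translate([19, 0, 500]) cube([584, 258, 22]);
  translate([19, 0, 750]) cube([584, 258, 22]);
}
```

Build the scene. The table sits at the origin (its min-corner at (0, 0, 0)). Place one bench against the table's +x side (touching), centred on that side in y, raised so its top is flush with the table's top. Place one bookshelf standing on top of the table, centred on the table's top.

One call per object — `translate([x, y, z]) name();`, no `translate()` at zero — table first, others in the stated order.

table();
translate([1368, 193, 287]) bench();
translate([373, 258, 738]) bookshelf();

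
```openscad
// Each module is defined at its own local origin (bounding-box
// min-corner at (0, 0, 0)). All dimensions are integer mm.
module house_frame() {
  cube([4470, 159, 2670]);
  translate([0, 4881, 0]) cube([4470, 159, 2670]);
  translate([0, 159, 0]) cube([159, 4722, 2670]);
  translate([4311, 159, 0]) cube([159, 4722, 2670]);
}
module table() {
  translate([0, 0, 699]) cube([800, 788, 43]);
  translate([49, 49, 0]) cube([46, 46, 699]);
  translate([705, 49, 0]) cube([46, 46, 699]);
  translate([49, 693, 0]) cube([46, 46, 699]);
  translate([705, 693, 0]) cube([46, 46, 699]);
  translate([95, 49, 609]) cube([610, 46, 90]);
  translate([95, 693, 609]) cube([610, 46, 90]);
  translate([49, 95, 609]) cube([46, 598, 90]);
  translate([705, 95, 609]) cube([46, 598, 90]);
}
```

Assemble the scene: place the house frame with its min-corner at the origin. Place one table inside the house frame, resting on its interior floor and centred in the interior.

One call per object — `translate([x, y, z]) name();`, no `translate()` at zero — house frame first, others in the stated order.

house_frame();
translate([1835, 2126, 0]) table();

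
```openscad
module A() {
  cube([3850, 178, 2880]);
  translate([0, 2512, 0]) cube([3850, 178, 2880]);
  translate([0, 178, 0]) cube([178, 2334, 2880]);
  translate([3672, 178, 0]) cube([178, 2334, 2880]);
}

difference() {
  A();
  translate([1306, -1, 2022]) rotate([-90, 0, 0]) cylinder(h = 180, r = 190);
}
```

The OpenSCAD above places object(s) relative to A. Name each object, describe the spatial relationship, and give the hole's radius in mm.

The subtracted cylinder has r = 190 mm.

A is a house frame. The house frame has a circular hole through its front wall. The hole's radius is 190 mm.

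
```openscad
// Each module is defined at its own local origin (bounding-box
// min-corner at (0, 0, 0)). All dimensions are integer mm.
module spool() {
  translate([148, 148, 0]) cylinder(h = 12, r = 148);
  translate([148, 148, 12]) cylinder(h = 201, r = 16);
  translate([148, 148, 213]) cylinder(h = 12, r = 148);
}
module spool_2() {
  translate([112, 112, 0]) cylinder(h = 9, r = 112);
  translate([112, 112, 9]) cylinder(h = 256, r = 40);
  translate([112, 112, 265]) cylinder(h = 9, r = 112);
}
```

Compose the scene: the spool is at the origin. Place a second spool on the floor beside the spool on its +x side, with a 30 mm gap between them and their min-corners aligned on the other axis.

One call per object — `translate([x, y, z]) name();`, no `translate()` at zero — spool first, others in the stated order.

spool();
translate([326, 0, 0]) spool_2();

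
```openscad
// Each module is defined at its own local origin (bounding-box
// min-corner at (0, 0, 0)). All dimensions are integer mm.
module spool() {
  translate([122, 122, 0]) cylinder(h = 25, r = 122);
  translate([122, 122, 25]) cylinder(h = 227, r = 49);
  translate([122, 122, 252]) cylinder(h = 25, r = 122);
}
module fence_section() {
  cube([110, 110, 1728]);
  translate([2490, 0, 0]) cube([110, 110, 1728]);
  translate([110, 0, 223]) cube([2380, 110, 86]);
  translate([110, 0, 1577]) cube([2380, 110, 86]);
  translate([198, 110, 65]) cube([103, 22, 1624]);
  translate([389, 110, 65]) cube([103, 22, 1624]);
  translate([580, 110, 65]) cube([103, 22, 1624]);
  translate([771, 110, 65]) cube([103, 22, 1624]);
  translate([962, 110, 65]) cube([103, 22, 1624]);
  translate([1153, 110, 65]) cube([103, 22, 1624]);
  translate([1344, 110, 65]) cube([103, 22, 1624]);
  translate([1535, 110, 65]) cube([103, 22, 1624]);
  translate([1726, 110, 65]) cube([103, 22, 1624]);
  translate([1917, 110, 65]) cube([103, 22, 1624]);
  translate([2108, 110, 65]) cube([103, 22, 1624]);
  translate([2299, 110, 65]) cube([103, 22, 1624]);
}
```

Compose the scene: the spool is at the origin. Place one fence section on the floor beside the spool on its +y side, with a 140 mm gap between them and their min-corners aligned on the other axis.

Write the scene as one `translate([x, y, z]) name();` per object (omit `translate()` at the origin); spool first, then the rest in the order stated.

spool();
translate([0, 384, 0]) fence_section();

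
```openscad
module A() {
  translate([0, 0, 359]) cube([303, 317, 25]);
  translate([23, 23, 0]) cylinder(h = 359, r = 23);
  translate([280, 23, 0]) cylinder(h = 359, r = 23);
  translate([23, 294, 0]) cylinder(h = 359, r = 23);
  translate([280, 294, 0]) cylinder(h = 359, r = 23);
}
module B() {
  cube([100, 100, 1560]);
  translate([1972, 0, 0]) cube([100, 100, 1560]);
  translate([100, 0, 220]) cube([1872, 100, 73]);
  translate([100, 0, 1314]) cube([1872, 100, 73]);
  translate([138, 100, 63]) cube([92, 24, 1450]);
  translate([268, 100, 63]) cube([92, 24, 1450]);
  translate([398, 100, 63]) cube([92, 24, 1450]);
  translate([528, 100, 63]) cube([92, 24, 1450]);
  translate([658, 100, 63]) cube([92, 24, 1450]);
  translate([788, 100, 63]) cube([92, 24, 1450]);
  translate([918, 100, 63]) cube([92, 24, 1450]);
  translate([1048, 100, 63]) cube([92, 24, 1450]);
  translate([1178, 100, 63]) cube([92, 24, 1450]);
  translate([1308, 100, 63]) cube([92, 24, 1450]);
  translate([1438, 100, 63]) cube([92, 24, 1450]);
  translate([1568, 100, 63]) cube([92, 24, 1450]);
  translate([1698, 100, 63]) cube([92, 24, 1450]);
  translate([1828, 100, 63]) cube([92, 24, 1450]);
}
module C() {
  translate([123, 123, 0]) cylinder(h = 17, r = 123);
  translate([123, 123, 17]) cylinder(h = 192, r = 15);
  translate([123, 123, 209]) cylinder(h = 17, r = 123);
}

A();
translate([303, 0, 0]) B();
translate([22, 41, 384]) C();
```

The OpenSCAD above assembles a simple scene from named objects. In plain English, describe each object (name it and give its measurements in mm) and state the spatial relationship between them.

A is a four-legged stool. The seat is a 303×317×25 mm slab whose top surface is at z = 384 mm; four round legs, each 46 mm in diameter, run from the floor (z = 0) to the underside of the seat, each leg's axis is inset half a diameter from the nearest pair of seat edges (so the leg's bounding box is flush with the corner).

B is a fence section. Two 100×100 mm posts, 1560 mm tall, stand on the floor with a clear span of 1872 mm between their inner faces. Two horizontal rails of 100×73 mm section span the gap between the posts with their undersides at z = 220 mm and z = 1314 mm, flush with the posts' −y face. 14 pickets, each 92 mm wide, 24 mm thick and 1450 mm tall, are fixed to the +y face of the rails with their bottoms at z = 63 mm, evenly spaced across the span with equal gaps (rounded down to the nearest mm) at the −x end and between each pair — any rounding remainder accumulates at the +x end.

C is a spool: two coaxial disc flanges of radius 123 mm and thickness 17 mm, joined by a core cylinder of radius 15 mm and height 192 mm. The lower flange rests on z = 0 and the three cylinders share a vertical axis.

The fence section is against the stool's +x side, with their −y faces flush. The spool is on top of the stool.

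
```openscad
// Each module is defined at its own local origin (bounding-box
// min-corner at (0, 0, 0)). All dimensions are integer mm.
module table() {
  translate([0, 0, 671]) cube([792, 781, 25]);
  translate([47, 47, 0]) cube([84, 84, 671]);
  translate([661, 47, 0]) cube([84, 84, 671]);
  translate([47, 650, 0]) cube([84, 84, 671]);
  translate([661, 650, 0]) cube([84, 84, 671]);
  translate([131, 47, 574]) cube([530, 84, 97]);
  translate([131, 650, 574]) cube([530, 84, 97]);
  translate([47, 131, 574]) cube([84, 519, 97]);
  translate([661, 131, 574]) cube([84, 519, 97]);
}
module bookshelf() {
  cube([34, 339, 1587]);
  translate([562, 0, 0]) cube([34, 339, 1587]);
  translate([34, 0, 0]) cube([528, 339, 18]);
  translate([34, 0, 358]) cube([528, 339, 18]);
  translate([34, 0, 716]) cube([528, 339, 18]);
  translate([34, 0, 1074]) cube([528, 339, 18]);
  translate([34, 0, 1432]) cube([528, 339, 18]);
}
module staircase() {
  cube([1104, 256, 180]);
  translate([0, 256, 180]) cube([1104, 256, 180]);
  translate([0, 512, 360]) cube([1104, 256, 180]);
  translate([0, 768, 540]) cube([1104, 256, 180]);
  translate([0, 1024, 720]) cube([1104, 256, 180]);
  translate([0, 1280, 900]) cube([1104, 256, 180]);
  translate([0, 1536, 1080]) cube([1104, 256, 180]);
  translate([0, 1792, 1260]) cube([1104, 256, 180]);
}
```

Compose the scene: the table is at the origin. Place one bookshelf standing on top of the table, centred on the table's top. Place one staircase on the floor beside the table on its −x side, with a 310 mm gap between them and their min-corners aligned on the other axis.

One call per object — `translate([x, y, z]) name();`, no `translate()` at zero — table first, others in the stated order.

table();
translate([98, 221, 696]) bookshelf();
translate([-1414, 0, 0]) staircase();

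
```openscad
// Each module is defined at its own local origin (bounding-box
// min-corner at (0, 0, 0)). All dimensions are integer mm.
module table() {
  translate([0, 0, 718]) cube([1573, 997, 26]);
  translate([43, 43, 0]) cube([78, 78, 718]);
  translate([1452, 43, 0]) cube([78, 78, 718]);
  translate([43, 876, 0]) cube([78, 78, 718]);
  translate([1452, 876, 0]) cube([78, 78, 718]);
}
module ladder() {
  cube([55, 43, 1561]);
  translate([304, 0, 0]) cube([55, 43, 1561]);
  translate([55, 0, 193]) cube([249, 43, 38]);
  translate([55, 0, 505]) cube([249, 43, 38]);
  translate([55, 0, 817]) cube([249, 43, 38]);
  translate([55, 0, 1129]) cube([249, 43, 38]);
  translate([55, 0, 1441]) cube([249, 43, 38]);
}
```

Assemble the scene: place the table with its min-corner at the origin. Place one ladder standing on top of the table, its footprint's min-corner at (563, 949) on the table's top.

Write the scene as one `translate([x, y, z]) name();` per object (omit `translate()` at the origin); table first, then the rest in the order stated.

table();
translate([563, 949, 744]) ladder();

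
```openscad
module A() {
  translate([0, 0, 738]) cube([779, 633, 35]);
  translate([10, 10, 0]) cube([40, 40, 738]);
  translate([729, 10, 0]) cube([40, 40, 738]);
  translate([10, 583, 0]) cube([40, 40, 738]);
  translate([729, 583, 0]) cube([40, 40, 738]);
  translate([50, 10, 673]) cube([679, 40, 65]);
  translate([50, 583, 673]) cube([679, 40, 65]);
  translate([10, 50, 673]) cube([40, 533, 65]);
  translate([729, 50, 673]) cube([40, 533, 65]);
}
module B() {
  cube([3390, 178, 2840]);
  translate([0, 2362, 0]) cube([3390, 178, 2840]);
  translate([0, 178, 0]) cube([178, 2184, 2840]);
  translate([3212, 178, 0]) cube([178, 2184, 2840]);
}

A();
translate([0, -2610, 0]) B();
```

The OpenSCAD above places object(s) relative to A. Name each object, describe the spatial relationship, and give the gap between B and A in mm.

A is a table. B is a house frame. The house frame is on the floor beside the table on its −y side. The gap between the house frame and the table is 70 mm.

The house frame's nearest face is 70 mm from the table's −y face.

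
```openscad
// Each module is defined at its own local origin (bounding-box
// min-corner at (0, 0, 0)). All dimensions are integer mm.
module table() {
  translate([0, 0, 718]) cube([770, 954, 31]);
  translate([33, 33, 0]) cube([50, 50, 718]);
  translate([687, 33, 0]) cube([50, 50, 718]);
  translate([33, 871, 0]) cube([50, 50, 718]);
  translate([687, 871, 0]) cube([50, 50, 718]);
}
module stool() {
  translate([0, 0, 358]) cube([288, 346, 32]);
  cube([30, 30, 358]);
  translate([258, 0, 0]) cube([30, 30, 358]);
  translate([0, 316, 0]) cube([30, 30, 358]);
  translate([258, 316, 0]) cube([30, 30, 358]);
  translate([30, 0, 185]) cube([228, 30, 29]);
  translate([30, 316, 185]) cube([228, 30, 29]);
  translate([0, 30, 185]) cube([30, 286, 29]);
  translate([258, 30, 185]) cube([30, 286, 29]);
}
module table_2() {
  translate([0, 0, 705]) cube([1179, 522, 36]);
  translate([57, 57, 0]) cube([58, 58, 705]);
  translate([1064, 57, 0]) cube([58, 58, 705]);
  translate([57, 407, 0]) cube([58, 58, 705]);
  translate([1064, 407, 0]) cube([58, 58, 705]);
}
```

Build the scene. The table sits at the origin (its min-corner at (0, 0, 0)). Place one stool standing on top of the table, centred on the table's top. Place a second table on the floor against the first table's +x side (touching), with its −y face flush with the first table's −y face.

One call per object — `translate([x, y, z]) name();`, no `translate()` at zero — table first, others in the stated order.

table();
translate([241, 304, 749]) stool();
translate([770, 0, 0]) table_2();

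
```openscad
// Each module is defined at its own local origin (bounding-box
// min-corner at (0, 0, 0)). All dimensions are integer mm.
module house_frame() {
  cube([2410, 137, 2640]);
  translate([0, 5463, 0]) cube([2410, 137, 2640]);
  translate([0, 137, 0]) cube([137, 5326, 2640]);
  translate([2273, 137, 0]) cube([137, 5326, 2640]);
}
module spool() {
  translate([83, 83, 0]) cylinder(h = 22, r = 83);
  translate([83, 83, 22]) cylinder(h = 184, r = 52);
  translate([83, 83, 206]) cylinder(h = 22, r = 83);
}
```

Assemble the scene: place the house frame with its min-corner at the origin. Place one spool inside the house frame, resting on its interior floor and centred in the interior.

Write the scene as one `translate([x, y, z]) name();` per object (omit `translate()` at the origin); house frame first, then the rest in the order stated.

house_frame();
translate([1122, 2717, 0]) spool();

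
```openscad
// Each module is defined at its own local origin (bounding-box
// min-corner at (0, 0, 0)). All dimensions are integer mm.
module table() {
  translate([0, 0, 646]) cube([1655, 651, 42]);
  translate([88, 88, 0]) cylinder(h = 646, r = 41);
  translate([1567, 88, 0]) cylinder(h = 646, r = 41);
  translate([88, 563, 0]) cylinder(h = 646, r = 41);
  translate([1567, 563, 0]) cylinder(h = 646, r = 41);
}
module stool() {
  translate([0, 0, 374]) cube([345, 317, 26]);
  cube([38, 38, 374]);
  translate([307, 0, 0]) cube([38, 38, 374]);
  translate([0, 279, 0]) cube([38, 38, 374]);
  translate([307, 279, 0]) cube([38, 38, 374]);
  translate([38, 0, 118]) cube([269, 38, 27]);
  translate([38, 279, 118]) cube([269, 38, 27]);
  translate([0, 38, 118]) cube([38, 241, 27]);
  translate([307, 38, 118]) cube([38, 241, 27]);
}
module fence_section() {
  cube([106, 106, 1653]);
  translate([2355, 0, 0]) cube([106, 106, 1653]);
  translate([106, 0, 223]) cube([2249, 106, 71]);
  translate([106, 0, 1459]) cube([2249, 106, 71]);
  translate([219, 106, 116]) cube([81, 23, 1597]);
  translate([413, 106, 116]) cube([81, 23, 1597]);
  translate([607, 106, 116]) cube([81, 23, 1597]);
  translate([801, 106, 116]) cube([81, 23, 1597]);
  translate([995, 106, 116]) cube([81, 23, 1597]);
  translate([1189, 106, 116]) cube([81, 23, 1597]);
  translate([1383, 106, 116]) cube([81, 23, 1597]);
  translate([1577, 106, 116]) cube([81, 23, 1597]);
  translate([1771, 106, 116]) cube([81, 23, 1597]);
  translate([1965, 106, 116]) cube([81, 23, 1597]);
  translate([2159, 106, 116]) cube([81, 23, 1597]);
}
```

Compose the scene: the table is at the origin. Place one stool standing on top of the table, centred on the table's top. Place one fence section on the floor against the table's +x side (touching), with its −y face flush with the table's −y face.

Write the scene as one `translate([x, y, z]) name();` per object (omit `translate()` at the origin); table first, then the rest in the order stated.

table();
translate([655, 167, 688]) stool();
translate([1655, 0, 0]) fence_section();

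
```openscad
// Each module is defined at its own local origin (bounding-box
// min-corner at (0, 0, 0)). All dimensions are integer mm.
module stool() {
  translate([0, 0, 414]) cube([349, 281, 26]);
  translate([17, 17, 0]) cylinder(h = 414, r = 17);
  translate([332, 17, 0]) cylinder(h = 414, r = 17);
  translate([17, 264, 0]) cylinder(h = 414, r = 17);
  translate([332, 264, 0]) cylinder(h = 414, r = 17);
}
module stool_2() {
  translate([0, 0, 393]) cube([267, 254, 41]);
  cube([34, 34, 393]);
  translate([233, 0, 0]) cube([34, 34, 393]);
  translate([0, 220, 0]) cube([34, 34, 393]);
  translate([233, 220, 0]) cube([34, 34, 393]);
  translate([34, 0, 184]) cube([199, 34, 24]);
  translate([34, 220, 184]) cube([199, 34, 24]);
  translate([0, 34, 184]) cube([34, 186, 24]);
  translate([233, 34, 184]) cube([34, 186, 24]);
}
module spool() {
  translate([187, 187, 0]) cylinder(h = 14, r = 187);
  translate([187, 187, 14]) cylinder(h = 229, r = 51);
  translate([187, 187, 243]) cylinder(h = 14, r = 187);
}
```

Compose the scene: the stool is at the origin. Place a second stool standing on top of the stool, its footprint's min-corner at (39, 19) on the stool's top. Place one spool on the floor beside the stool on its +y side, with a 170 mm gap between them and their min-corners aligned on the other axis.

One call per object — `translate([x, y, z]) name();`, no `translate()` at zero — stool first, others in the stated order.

stool();
translate([39, 19, 440]) stool_2();
translate([0, 451, 0]) spool();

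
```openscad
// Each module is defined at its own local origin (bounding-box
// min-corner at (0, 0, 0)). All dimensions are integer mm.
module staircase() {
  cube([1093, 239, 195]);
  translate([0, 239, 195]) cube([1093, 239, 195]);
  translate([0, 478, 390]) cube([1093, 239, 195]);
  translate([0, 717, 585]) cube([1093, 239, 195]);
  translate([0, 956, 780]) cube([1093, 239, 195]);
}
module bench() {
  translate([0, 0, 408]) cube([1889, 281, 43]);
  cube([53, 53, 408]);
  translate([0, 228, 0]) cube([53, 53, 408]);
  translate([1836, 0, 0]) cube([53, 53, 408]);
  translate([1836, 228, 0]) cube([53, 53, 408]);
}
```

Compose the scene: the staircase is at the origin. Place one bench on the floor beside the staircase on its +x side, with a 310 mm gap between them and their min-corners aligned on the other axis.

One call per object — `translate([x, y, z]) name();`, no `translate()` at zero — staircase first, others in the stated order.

staircase();
translate([1403, 0, 0]) bench();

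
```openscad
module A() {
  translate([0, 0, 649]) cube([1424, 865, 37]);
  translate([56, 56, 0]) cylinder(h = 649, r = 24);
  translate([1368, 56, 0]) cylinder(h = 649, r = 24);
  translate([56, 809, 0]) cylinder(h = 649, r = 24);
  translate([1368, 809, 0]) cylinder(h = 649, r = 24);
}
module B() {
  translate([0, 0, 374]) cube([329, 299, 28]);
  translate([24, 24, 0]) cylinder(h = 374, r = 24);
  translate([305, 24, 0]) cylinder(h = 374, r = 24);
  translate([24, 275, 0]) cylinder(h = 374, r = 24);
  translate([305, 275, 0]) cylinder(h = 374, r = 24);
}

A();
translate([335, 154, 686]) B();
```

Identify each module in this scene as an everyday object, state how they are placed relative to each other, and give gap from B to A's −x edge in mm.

A is a table. B is a stool. The stool is on top of the table. The gap from the stool to the table's −x edge is 335 mm.

The stool's min-x is at 335; the table's min-x is 0; gap = 335 mm.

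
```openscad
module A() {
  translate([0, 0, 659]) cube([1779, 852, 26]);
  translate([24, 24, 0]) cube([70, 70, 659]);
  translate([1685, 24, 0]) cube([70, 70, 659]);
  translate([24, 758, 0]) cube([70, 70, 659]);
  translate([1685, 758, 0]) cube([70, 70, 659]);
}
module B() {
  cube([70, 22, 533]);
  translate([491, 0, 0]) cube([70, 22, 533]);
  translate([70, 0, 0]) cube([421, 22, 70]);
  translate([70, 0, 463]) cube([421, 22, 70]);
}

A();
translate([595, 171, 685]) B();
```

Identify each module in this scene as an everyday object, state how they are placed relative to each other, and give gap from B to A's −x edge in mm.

A is a table. B is a picture frame. The picture frame is on top of the table. The gap from the picture frame to the table's −x edge is 595 mm.

The picture frame's min-x is at 595; the table's min-x is 0; gap = 595 mm.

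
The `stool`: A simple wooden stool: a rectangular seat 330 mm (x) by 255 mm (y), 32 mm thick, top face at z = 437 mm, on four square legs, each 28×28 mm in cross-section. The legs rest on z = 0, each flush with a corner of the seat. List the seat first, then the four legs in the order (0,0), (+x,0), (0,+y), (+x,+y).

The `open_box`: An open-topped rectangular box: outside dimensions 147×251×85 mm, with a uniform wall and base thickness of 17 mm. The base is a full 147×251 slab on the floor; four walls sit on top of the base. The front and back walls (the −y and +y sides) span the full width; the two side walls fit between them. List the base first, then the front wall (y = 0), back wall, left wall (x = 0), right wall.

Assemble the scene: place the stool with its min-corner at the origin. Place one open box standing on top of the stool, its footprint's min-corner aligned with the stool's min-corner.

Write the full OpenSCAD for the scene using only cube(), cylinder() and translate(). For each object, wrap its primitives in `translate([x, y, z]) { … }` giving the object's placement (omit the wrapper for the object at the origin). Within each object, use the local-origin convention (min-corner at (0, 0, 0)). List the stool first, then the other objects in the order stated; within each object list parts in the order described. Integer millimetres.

translate([0, 0, 405]) cube([330, 255, 32]);
cube([28, 28, 405]);
translate([302, 0, 0]) cube([28, 28, 405]);
translate([0, 227, 0]) cube([28, 28, 405]);
translate([302, 227, 0]) cube([28, 28, 405]);
translate([0, 0, 437]) {
  cube([147, 251, 17]);
  translate([0, 0, 17]) cube([147, 17, 68]);
  translate([0, 234, 17]) cube([147, 17, 68]);
  translate([0, 17, 17]) cube([17, 217, 68]);
  translate([130, 17, 17]) cube([17, 217, 68]);
}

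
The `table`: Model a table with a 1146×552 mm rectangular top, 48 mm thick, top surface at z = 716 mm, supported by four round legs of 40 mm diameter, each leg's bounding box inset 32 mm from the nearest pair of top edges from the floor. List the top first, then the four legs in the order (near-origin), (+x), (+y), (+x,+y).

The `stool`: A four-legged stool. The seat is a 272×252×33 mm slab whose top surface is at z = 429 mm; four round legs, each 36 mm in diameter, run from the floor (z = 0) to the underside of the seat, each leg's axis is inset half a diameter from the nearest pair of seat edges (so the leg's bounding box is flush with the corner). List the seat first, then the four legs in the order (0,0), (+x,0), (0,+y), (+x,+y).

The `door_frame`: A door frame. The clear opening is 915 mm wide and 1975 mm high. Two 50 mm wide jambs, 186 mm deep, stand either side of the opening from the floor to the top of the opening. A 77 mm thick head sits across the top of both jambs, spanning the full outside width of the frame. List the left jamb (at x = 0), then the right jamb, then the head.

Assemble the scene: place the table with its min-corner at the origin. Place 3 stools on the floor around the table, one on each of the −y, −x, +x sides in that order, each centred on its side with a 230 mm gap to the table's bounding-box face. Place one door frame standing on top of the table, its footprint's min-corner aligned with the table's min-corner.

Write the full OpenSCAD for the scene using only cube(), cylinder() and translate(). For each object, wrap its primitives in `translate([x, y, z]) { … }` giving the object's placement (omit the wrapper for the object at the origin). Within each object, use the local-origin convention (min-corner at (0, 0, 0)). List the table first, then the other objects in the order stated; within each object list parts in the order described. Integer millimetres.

translate([0, 0, 668]) cube([1146, 552, 48]);
translate([52, 52, 0]) cylinder(h = 668, r = 20);
translate([1094, 52, 0]) cylinder(h = 668, r = 20);
translate([52, 500, 0]) cylinder(h = 668, r = 20);
translate([1094, 500, 0]) cylinder(h = 668, r = 20);
translate([437, -482, 0]) {
  translate([0, 0, 396]) cube([272, 252, 33]);
  translate([18, 18, 0]) cylinder(h = 396, r = 18);
  translate([254, 18, 0]) cylinder(h = 396, r = 18);
  translate([18, 234, 0]) cylinder(h = 396, r = 18);
  translate([254, 234, 0]) cylinder(h = 396, r = 18);
}
translate([-502, 150, 0]) {
  translate([0, 0, 396]) cube([272, 252, 33]);
  translate([18, 18, 0]) cylinder(h = 396, r = 18);
  translate([254, 18, 0]) cylinder(h = 396, r = 18);
  translate([18, 234, 0]) cylinder(h = 396, r = 18);
  translate([254, 234, 0]) cylinder(h = 396, r = 18);
}
translate([1376, 150, 0]) {
  translate([0, 0, 396]) cube([272, 252, 33]);
  translate([18, 18, 0]) cylinder(h = 396, r = 18);
  translate([254, 18, 0]) cylinder(h = 396, r = 18);
  translate([18, 234, 0]) cylinder(h = 396, r = 18);
  translate([254, 234, 0]) cylinder(h = 396, r = 18);
}
translate([0, 0, 716]) {
  cube([50, 186, 1975]);
  translate([965, 0, 0]) cube([50, 186, 1975]);
  translate([0, 0, 1975]) cube([1015, 186, 77]);
}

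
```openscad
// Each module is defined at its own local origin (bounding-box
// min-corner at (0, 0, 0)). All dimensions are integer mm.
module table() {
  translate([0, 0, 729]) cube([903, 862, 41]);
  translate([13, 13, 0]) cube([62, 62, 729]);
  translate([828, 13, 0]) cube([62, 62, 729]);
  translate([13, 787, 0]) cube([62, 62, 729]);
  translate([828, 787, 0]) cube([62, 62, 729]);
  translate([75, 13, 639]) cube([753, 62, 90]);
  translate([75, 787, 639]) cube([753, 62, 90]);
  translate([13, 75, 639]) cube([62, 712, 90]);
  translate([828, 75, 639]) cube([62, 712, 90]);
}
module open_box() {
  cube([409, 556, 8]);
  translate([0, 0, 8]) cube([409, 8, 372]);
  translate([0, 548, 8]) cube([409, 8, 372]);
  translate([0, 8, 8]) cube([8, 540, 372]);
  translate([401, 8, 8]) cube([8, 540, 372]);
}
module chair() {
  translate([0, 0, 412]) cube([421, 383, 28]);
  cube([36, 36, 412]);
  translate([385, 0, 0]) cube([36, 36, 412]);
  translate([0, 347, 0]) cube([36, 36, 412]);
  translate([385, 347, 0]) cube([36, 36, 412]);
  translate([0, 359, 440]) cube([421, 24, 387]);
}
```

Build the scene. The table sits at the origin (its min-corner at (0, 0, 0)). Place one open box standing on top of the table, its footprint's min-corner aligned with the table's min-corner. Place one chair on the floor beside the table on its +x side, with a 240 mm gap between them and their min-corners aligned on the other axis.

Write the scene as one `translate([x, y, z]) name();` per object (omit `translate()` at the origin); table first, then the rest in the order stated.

table();
translate([0, 0, 770]) open_box();
translate([1143, 0, 0]) chair();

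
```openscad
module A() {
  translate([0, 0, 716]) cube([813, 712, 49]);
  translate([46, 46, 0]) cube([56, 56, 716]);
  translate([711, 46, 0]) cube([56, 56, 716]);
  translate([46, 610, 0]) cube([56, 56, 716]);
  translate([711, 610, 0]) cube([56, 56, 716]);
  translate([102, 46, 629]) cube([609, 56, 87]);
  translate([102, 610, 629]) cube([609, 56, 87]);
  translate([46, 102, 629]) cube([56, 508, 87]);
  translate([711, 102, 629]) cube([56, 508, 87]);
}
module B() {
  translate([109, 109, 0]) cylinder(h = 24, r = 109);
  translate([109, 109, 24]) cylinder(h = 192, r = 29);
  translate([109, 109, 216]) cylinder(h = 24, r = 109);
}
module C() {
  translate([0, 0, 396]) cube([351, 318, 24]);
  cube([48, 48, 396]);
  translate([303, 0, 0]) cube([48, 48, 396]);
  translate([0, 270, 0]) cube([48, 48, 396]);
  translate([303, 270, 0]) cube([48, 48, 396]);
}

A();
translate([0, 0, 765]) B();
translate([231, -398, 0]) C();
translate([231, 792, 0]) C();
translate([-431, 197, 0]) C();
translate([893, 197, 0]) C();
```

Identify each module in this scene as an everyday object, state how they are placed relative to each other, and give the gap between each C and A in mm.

Each stool's nearest face is 80 mm from the table's bounding box.

A is a table. B is a spool. C is a stool. The spool is on top of the table. Four stools sit around the table at the −y, +y, −x, +x sides. The gap between each stool and the table is 80 mm.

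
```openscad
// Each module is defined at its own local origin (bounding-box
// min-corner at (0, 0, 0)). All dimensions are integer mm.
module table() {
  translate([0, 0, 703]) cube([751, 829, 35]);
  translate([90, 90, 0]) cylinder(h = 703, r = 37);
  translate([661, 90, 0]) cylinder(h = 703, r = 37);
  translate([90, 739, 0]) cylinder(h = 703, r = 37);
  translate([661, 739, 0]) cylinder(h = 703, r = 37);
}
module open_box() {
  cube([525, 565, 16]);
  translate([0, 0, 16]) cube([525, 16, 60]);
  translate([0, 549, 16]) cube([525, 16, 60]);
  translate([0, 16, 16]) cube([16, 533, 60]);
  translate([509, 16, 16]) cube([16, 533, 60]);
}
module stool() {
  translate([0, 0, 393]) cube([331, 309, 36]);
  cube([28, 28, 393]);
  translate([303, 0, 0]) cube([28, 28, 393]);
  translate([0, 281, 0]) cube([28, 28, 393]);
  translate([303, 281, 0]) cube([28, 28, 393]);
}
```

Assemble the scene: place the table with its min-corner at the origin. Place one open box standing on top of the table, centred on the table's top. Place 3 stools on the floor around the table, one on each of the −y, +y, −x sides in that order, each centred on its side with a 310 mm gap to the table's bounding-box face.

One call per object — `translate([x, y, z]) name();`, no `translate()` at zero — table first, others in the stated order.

table();
translate([113, 132, 738]) open_box();
translate([210, -619, 0]) stool();
translate([210, 1139, 0]) stool();
translate([-641, 260, 0]) stool();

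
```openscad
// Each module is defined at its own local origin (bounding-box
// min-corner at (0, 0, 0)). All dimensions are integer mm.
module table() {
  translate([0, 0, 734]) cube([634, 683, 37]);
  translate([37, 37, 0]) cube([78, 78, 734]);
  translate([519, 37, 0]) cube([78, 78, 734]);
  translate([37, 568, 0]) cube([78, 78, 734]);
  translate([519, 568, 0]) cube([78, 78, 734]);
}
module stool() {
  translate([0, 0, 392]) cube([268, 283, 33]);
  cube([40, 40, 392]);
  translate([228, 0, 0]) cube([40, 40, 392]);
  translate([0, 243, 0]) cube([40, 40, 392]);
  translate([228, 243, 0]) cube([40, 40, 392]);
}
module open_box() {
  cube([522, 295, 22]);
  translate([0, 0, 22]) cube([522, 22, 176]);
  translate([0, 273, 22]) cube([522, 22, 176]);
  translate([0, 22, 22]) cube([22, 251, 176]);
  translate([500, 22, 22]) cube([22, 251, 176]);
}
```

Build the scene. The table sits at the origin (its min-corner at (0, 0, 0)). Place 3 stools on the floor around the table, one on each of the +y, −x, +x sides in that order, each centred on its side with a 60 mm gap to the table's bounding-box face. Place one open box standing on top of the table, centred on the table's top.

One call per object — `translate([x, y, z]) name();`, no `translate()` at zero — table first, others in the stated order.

table();
translate([183, 743, 0]) stool();
translate([-328, 200, 0]) stool();
translate([694, 200, 0]) stool();
translate([56, 194, 771]) open_box();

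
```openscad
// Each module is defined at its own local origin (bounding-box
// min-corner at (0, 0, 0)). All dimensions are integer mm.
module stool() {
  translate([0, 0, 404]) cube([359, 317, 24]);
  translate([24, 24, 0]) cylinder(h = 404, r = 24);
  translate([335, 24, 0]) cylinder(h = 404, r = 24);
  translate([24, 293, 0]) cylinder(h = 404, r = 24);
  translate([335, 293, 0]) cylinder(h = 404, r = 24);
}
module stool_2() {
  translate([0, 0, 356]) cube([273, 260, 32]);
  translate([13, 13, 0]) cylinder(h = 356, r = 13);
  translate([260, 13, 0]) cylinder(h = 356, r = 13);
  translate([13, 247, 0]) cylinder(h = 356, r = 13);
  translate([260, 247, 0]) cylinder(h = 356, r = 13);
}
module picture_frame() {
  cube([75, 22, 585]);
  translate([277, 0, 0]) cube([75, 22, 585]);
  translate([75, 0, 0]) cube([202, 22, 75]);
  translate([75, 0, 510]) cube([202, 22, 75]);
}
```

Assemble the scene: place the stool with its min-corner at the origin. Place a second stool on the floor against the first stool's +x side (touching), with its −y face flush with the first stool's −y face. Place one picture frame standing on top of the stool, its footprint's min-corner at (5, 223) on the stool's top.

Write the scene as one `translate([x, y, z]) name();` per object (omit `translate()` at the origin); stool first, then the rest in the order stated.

stool();
translate([359, 0, 0]) stool_2();
translate([5, 223, 428]) picture_frame();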